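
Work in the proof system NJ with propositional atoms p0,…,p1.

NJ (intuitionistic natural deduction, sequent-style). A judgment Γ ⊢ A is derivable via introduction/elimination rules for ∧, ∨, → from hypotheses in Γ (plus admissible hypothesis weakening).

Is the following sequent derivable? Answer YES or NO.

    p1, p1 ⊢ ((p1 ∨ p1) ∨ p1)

Proof tree:
[∨I₁] p1, p1 ⊢ ((p1 ∨ p1) ∨ p1)
  [Wk] p1, p1 ⊢ (p1 ∨ p1)
    [∨I₁] p1 ⊢ (p1 ∨ p1)
      [Ax] p1 ⊢ p1

Result: YES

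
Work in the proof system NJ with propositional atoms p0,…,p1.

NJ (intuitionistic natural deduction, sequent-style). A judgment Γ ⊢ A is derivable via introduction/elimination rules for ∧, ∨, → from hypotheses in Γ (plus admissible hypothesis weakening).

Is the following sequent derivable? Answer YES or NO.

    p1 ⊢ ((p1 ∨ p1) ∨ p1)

Derivation trace:
[∨I₁] p1 ⊢ ((p1 ∨ p1) ∨ p1)
  [∨I₁] p1 ⊢ (p1 ∨ p1)
    [Ax] p1 ⊢ p1

Result: YES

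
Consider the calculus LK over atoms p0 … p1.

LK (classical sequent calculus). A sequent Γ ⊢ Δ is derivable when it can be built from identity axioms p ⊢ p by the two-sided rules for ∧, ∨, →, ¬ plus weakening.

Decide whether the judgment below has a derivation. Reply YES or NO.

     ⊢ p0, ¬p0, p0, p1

Derivation (root first):
[WR]  ⊢ p0, ¬p0, p0, p1
  [WR]  ⊢ p0, ¬p0, p0
    [¬R]  ⊢ p0, ¬p0
      [Ax] p0 ⊢ p0

Result: YES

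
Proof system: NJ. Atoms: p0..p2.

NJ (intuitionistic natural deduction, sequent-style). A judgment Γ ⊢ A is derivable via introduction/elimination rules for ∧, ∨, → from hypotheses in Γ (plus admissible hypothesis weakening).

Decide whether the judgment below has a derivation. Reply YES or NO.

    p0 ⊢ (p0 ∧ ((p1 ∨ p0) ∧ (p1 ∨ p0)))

Derivation trace:
[∧I] p0 ⊢ (p0 ∧ ((p1 ∨ p0) ∧ (p1 ∨ p0)))
  [Ax] p0 ⊢ p0
  [∧I] p0 ⊢ ((p1 ∨ p0) ∧ (p1 ∨ p0))
    [∨I₂] p0 ⊢ (p1 ∨ p0)
      [Ax] p0 ⊢ p0
    [∨I₂] p0 ⊢ (p1 ∨ p0)
      [Ax] p0 ⊢ p0

Result: YES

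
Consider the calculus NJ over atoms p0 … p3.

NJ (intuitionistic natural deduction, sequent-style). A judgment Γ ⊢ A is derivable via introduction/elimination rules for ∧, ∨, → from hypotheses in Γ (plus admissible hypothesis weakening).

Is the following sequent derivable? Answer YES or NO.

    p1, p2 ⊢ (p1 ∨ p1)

Derivation trace:
[Wk] p1, p2 ⊢ (p1 ∨ p1)
  [∨I₁] p1 ⊢ (p1 ∨ p1)
    [Ax] p1 ⊢ p1

Result: YES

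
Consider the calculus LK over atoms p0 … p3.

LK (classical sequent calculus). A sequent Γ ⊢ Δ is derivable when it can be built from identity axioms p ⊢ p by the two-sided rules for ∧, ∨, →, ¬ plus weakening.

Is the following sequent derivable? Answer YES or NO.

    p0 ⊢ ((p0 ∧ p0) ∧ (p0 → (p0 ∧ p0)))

Derivation trace:
[∧R] p0 ⊢ ((p0 ∧ p0) ∧ (p0 → (p0 ∧ p0)))
  [∧R] p0 ⊢ (p0 ∧ p0)
    [Ax] p0 ⊢ p0
    [Ax] p0 ⊢ p0
  [→R]  ⊢ (p0 → (p0 ∧ p0))
    [∧R] p0 ⊢ (p0 ∧ p0)
      [Ax] p0 ⊢ p0
      [Ax] p0 ⊢ p0

Result: YES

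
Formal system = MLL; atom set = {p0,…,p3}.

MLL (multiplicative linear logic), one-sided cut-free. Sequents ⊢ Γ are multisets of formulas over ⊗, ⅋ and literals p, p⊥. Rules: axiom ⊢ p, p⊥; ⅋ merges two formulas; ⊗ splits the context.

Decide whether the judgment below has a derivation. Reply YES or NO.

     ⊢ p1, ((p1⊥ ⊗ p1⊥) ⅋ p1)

Derivation trace:
[⅋]  ⊢ p1, ((p1⊥ ⊗ p1⊥) ⅋ p1)
  [⊗]  ⊢ p1, p1, (p1⊥ ⊗ p1⊥)
    [Ax]  ⊢ p1, p1⊥
    [Ax]  ⊢ p1, p1⊥

Result: YES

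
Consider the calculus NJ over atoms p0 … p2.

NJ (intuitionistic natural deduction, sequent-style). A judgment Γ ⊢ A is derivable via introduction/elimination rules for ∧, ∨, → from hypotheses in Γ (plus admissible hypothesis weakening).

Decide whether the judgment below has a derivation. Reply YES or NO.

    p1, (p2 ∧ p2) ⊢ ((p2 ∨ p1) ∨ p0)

Derivation (root first):
[Wk] p1, (p2 ∧ p2) ⊢ ((p2 ∨ p1) ∨ p0)
  [∨I₁] p1 ⊢ ((p2 ∨ p1) ∨ p0)
    [∨I₂] p1 ⊢ (p2 ∨ p1)
      [Ax] p1 ⊢ p1

Result: YES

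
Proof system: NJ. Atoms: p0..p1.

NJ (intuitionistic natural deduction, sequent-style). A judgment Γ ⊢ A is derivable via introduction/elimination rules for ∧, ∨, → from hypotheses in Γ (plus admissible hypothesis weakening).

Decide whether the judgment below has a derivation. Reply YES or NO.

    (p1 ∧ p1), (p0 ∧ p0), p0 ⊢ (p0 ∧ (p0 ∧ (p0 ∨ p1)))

Derivation trace:
[∧I] (p1 ∧ p1), (p0 ∧ p0), p0 ⊢ (p0 ∧ (p0 ∧ (p0 ∨ p1)))
  [Ax] p0 ⊢ p0
  [∧I] (p1 ∧ p1), (p0 ∧ p0), p0 ⊢ (p0 ∧ (p0 ∨ p1))
    [Wk] p0, (p1 ∧ p1) ⊢ p0
      [Ax] p0 ⊢ p0
    [Wk] p0, (p0 ∧ p0) ⊢ (p0 ∨ p1)
      [∨I₁] p0 ⊢ (p0 ∨ p1)
        [Ax] p0 ⊢ p0

Result: YES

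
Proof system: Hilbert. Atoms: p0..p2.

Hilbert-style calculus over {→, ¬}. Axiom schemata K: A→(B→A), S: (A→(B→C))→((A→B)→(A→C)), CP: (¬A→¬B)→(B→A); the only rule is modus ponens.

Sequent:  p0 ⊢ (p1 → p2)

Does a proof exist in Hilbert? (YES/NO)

Enumerate valuations to refute Γ ⊢ Δ:
  v=000: Γ:[p0=F] Δ:[(p1 → p2)=T] refutes=False
  v=001: Γ:[p0=F] Δ:[(p1 → p2)=T] refutes=False
  v=010: Γ:[p0=F] Δ:[(p1 → p2)=F] refutes=False
  v=011: Γ:[p0=F] Δ:[(p1 → p2)=T] refutes=False
  v=100: Γ:[p0=T] Δ:[(p1 → p2)=T] refutes=False
  v=101: Γ:[p0=T] Δ:[(p1 → p2)=T] refutes=False
  v=110: Γ:[p0=T] Δ:[(p1 → p2)=F] refutes=True  ← countermodel

Result: NO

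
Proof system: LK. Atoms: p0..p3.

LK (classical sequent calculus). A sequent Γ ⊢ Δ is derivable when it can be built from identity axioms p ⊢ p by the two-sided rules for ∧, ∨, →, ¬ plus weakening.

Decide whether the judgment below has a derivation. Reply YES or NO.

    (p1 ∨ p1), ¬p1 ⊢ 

Proof tree:
[¬L] (p1 ∨ p1), ¬p1 ⊢ 
  [∨L] (p1 ∨ p1) ⊢ p1
    [Ax] p1 ⊢ p1
    [Ax] p1 ⊢ p1

Result: YES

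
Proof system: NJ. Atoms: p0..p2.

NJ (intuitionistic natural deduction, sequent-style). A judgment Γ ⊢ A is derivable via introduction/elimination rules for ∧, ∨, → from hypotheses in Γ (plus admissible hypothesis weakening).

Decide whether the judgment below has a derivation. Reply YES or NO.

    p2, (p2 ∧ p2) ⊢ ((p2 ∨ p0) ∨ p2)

Derivation (root first):
[Wk] p2, (p2 ∧ p2) ⊢ ((p2 ∨ p0) ∨ p2)
  [∨I₁] p2 ⊢ ((p2 ∨ p0) ∨ p2)
    [∨I₁] p2 ⊢ (p2 ∨ p0)
      [Ax] p2 ⊢ p2

Result: YES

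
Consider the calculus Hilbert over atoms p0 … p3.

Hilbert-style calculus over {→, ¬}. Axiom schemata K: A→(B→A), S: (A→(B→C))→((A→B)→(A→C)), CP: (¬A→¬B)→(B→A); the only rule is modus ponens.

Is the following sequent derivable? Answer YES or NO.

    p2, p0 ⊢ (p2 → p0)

Derivation trace:
[MP] p2, p0 ⊢ (p2 → p0)
  [K]  ⊢ (p0 → (p2 → p0))
  [MP] p2, p0 ⊢ p0
    [MP] p0 ⊢ (p2 → p0)
      [K]  ⊢ (p0 → (p2 → p0))
      [Hyp] p0 ⊢ p0
    [Hyp] p2 ⊢ p2

Result: YES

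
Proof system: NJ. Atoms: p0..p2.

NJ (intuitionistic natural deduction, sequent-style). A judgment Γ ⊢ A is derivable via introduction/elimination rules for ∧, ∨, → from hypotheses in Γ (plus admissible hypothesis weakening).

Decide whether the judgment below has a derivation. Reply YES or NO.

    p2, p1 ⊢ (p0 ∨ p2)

Derivation (root first):
[∨I₂] p2, p1 ⊢ (p0 ∨ p2)
  [Wk] p2, p1 ⊢ p2
    [Ax] p2 ⊢ p2

Result: YES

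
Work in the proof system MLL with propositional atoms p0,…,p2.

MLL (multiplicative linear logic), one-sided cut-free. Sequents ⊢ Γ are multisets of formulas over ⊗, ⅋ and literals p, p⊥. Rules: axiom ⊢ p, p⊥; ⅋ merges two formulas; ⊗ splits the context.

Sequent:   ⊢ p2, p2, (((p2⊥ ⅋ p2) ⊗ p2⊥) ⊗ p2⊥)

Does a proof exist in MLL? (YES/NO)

Derivation trace:
[⊗]  ⊢ p2, p2, (((p2⊥ ⅋ p2) ⊗ p2⊥) ⊗ p2⊥)
  [⊗]  ⊢ p2, ((p2⊥ ⅋ p2) ⊗ p2⊥)
    [⅋]  ⊢ (p2⊥ ⅋ p2)
      [Ax]  ⊢ p2, p2⊥
    [Ax]  ⊢ p2, p2⊥
  [Ax]  ⊢ p2, p2⊥

Result: YES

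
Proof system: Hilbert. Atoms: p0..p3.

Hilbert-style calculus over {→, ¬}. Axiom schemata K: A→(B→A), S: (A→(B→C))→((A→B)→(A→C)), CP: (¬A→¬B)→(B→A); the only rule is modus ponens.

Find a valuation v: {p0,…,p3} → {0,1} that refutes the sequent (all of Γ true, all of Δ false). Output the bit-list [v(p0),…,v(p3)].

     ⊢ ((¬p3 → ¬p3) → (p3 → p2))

Search for a countermodel by truth-table:
  v=0000: Γ:[] Δ:[((¬p3 → ¬p3) → (p3 → p2))=T] refutes=False
  v=0001: Γ:[] Δ:[((¬p3 → ¬p3) → (p3 → p2))=F] refutes=True  ← countermodel

Result: [0, 0, 0, 1]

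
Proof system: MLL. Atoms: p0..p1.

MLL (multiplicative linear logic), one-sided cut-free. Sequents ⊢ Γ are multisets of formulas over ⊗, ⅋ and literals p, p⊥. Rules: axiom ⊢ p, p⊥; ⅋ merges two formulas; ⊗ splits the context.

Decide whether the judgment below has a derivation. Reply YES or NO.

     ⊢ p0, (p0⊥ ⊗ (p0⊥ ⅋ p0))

Derivation (root first):
[⊗]  ⊢ p0, (p0⊥ ⊗ (p0⊥ ⅋ p0))
  [Ax]  ⊢ p0, p0⊥
  [⅋]  ⊢ (p0⊥ ⅋ p0)
    [Ax]  ⊢ p0, p0⊥

Result: YES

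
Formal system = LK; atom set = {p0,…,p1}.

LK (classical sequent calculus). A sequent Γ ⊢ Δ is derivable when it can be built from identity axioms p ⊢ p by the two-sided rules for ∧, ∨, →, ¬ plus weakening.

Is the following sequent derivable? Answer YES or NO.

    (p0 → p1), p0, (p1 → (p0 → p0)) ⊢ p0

Proof tree:
[→L] (p0 → p1), p0, (p1 → (p0 → p0)) ⊢ p0
  [WL] p0, (p0 → p1), p0 ⊢ p1
    [→L] p0, (p0 → p1) ⊢ p1
      [Ax] p0 ⊢ p0
      [Ax] p1 ⊢ p1
  [→L] p0, (p0 → p0) ⊢ p0
    [Ax] p0 ⊢ p0
    [Ax] p0 ⊢ p0

Result: YES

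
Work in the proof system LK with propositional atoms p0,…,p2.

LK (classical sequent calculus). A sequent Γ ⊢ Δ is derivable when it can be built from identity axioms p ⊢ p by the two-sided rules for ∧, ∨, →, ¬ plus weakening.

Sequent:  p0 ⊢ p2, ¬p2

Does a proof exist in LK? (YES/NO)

Proof tree:
[WL] p0 ⊢ p2, ¬p2
  [¬R]  ⊢ p2, ¬p2
    [Ax] p2 ⊢ p2

Result: YES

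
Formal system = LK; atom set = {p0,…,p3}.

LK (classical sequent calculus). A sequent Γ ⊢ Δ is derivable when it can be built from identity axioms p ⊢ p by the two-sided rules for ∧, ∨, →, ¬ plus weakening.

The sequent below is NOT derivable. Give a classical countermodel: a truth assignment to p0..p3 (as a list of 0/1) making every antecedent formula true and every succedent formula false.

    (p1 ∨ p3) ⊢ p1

Truth-table refutation:
  v=0000: Γ:[(p1 ∨ p3)=F] Δ:[p1=F] refutes=False
  v=0001: Γ:[(p1 ∨ p3)=T] Δ:[p1=F] refutes=True  ← countermodel

Result: [0, 0, 0, 1]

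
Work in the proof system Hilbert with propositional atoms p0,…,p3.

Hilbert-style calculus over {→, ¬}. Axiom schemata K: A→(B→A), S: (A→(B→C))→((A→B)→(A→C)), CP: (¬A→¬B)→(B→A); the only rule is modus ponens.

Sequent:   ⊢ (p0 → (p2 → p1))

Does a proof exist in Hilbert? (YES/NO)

Enumerate valuations to refute Γ ⊢ Δ:
  v=0000: Γ:[] Δ:[(p0 → (p2 → p1))=T] refutes=False
  v=0001: Γ:[] Δ:[(p0 → (p2 → p1))=T] refutes=False
  v=0010: Γ:[] Δ:[(p0 → (p2 → p1))=T] refutes=False
  v=0011: Γ:[] Δ:[(p0 → (p2 → p1))=T] refutes=False
  v=0100: Γ:[] Δ:[(p0 → (p2 → p1))=T] refutes=False
  v=0101: Γ:[] Δ:[(p0 → (p2 → p1))=T] refutes=False
  v=0110: Γ:[] Δ:[(p0 → (p2 → p1))=T] refutes=False
  v=0111: Γ:[] Δ:[(p0 → (p2 → p1))=T] refutes=False
  v=1000: Γ:[] Δ:[(p0 → (p2 → p1))=T] refutes=False
  v=1001: Γ:[] Δ:[(p0 → (p2 → p1))=T] refutes=False
  v=1010: Γ:[] Δ:[(p0 → (p2 → p1))=F] refutes=True  ← countermodel

Result: NO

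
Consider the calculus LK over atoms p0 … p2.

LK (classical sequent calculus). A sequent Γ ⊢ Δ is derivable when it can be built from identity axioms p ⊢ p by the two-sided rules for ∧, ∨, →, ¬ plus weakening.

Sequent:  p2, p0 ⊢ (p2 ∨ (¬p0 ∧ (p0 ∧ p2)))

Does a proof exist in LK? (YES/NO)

Derivation trace:
[∨R] p2, p0 ⊢ (p2 ∨ (¬p0 ∧ (p0 ∧ p2)))
  [∧R] p2, p0 ⊢ p2, (¬p0 ∧ (p0 ∧ p2))
    [¬R] p2 ⊢ p2, ¬p0
      [WL] p2, p0 ⊢ p2
        [Ax] p2 ⊢ p2
    [∧R] p2, p0 ⊢ (p0 ∧ p2)
      [Ax] p0 ⊢ p0
      [Ax] p2 ⊢ p2

Result: YES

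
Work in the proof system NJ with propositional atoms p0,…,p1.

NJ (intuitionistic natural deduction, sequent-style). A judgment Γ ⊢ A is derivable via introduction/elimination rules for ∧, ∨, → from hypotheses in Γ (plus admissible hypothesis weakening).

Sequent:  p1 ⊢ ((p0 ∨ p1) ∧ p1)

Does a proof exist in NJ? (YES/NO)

Derivation trace:
[∧I] p1 ⊢ ((p0 ∨ p1) ∧ p1)
  [∨I₂] p1 ⊢ (p0 ∨ p1)
    [Ax] p1 ⊢ p1
  [Ax] p1 ⊢ p1

Result: YES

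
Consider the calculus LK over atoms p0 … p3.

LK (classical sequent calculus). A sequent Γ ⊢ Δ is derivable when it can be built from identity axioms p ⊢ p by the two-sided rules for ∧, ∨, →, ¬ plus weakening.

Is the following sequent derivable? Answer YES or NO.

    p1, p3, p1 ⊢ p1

Proof tree:
[WL] p1, p3, p1 ⊢ p1
  [WL] p1, p3 ⊢ p1
    [Ax] p1 ⊢ p1

Result: YES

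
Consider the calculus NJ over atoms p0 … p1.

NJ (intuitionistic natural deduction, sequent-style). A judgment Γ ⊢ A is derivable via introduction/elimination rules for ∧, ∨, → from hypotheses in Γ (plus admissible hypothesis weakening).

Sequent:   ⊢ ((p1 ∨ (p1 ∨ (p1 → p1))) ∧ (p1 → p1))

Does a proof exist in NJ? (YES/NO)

Derivation (root first):
[∧I]  ⊢ ((p1 ∨ (p1 ∨ (p1 → p1))) ∧ (p1 → p1))
  [∨I₂]  ⊢ (p1 ∨ (p1 ∨ (p1 → p1)))
    [∨I₂]  ⊢ (p1 ∨ (p1 → p1))
      [→I]  ⊢ (p1 → p1)
        [Ax] p1 ⊢ p1
  [→I]  ⊢ (p1 → p1)
    [Ax] p1 ⊢ p1

Result: YES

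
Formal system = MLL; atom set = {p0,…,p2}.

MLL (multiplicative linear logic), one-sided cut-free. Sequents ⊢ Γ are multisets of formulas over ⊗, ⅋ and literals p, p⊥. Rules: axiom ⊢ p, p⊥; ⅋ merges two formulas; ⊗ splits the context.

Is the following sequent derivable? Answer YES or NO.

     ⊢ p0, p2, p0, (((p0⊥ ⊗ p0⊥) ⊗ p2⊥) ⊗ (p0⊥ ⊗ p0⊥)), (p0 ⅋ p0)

Proof tree:
[⅋]  ⊢ p0, p2, p0, (((p0⊥ ⊗ p0⊥) ⊗ p2⊥) ⊗ (p0⊥ ⊗ p0⊥)), (p0 ⅋ p0)
  [⊗]  ⊢ p0, p0, p2, p0, p0, (((p0⊥ ⊗ p0⊥) ⊗ p2⊥) ⊗ (p0⊥ ⊗ p0⊥))
    [⊗]  ⊢ p0, p0, p2, ((p0⊥ ⊗ p0⊥) ⊗ p2⊥)
      [⊗]  ⊢ p0, p0, (p0⊥ ⊗ p0⊥)
        [Ax]  ⊢ p0, p0⊥
        [Ax]  ⊢ p0, p0⊥
      [Ax]  ⊢ p2, p2⊥
    [⊗]  ⊢ p0, p0, (p0⊥ ⊗ p0⊥)
      [Ax]  ⊢ p0, p0⊥
      [Ax]  ⊢ p0, p0⊥

Result: YES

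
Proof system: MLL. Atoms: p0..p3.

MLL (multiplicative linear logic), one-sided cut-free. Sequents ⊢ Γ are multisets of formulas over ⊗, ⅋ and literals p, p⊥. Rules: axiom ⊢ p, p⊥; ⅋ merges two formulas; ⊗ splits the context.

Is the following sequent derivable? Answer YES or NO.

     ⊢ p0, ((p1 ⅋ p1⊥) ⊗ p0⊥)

Derivation trace:
[⊗]  ⊢ p0, ((p1 ⅋ p1⊥) ⊗ p0⊥)
  [⅋]  ⊢ (p1 ⅋ p1⊥)
    [Ax]  ⊢ p1, p1⊥
  [Ax]  ⊢ p0, p0⊥

Result: YES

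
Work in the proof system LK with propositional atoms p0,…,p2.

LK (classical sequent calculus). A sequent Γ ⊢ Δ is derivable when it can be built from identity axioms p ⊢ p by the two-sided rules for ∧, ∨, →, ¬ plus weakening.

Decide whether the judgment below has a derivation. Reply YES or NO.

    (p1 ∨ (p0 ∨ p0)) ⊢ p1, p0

Proof tree:
[∨L] (p1 ∨ (p0 ∨ p0)) ⊢ p1, p0
  [Ax] p1 ⊢ p1
  [∨L] (p0 ∨ p0) ⊢ p0
    [Ax] p0 ⊢ p0
    [Ax] p0 ⊢ p0

Result: YES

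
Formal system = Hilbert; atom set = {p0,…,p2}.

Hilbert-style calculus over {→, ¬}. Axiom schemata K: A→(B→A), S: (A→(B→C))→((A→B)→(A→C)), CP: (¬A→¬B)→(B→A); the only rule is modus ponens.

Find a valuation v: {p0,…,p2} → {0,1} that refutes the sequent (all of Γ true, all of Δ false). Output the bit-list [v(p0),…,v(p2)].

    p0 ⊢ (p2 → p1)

Truth-table refutation:
  v=000: Γ:[p0=F] Δ:[(p2 → p1)=T] refutes=False
  v=001: Γ:[p0=F] Δ:[(p2 → p1)=F] refutes=False
  v=010: Γ:[p0=F] Δ:[(p2 → p1)=T] refutes=False
  v=011: Γ:[p0=F] Δ:[(p2 → p1)=T] refutes=False
  v=100: Γ:[p0=T] Δ:[(p2 → p1)=T] refutes=False
  v=101: Γ:[p0=T] Δ:[(p2 → p1)=F] refutes=True  ← countermodel

Result: [1, 0, 1]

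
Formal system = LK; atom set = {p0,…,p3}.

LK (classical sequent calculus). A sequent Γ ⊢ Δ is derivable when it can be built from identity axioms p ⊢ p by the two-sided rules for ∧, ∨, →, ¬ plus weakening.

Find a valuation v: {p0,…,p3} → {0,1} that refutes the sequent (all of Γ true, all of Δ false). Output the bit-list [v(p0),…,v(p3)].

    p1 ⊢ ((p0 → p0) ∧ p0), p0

Search for a countermodel by truth-table:
  v=0000: Γ:[p1=F] Δ:[((p0 → p0) ∧ p0)=F, p0=F] refutes=False
  v=0001: Γ:[p1=F] Δ:[((p0 → p0) ∧ p0)=F, p0=F] refutes=False
  v=0010: Γ:[p1=F] Δ:[((p0 → p0) ∧ p0)=F, p0=F] refutes=False
  v=0011: Γ:[p1=F] Δ:[((p0 → p0) ∧ p0)=F, p0=F] refutes=False
  v=0100: Γ:[p1=T] Δ:[((p0 → p0) ∧ p0)=F, p0=F] refutes=True  ← countermodel

Result: [0, 1, 0, 0]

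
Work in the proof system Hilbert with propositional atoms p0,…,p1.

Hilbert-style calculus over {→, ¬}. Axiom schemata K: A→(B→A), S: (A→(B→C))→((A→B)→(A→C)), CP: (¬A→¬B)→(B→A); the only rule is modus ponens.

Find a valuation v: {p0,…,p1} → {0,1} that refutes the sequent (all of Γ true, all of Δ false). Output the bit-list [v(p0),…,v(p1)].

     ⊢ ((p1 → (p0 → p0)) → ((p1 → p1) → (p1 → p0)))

Enumerate valuations to refute Γ ⊢ Δ:
  v=00: Γ:[] Δ:[((p1 → (p0 → p0)) → ((p1 → p1) → (p1 → p0)))=T] refutes=False
  v=01: Γ:[] Δ:[((p1 → (p0 → p0)) → ((p1 → p1) → (p1 → p0)))=F] refutes=True  ← countermodel

Result: [0, 1]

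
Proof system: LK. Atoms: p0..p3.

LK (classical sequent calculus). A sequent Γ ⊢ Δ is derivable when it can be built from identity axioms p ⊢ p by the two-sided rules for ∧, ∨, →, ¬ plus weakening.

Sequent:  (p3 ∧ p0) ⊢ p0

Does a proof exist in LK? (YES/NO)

Proof tree:
[∧L] (p3 ∧ p0) ⊢ p0
  [WL] p0, p3 ⊢ p0
    [Ax] p0 ⊢ p0

Result: YES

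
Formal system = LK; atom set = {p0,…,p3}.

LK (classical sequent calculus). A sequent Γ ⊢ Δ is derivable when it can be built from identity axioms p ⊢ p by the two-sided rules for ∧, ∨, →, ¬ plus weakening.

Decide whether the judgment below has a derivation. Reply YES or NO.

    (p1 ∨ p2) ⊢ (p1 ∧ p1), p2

Proof tree:
[∨L] (p1 ∨ p2) ⊢ (p1 ∧ p1), p2
  [∧R] p1 ⊢ (p1 ∧ p1)
    [Ax] p1 ⊢ p1
    [Ax] p1 ⊢ p1
  [Ax] p2 ⊢ p2

Result: YES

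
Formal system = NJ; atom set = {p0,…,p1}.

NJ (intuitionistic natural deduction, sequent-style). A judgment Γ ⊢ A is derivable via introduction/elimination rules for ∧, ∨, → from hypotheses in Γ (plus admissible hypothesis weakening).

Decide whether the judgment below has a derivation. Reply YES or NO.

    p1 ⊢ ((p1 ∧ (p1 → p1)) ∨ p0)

Derivation trace:
[∨I₁] p1 ⊢ ((p1 ∧ (p1 → p1)) ∨ p0)
  [∧I] p1 ⊢ (p1 ∧ (p1 → p1))
    [Ax] p1 ⊢ p1
    [→I]  ⊢ (p1 → p1)
      [Ax] p1 ⊢ p1

Result: YES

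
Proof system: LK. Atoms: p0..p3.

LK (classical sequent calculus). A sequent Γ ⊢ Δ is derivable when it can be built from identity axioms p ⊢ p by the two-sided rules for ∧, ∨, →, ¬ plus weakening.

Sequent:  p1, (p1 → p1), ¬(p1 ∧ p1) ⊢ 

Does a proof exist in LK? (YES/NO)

Proof tree:
[¬L] p1, (p1 → p1), ¬(p1 ∧ p1) ⊢ 
  [∧R] p1, (p1 → p1) ⊢ (p1 ∧ p1)
    [Ax] p1 ⊢ p1
    [→L] p1, (p1 → p1) ⊢ p1
      [Ax] p1 ⊢ p1
      [Ax] p1 ⊢ p1

Result: YES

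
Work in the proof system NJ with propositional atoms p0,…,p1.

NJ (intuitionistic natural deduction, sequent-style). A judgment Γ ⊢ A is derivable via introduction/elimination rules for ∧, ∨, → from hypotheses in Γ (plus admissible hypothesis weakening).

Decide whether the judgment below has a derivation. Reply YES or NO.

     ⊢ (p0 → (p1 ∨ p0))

Proof tree:
[→I]  ⊢ (p0 → (p1 ∨ p0))
  [∨I₂] p0 ⊢ (p1 ∨ p0)
    [Ax] p0 ⊢ p0

Result: YES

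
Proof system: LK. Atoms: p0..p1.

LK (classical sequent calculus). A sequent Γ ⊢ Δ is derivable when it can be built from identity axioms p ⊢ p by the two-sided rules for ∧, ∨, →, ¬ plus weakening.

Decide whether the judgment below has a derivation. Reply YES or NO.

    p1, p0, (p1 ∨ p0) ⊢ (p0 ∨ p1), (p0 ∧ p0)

Derivation (root first):
[∨L] p1, p0, (p1 ∨ p0) ⊢ (p0 ∨ p1), (p0 ∧ p0)
  [WL] p0, p1 ⊢ (p0 ∨ p1)
    [∨R] p0 ⊢ (p0 ∨ p1)
      [WR] p0 ⊢ p0, p1
        [Ax] p0 ⊢ p0
  [∧R] p1, p0 ⊢ (p0 ∧ p0)
    [WL] p0, p1 ⊢ p0
      [Ax] p0 ⊢ p0
    [Ax] p0 ⊢ p0

Result: YES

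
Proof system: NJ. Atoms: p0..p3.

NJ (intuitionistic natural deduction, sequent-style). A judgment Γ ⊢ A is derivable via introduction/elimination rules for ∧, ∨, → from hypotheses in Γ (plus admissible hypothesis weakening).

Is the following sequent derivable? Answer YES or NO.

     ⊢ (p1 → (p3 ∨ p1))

Derivation trace:
[→I]  ⊢ (p1 → (p3 ∨ p1))
  [∨I₂] p1 ⊢ (p3 ∨ p1)
    [Ax] p1 ⊢ p1

Result: YES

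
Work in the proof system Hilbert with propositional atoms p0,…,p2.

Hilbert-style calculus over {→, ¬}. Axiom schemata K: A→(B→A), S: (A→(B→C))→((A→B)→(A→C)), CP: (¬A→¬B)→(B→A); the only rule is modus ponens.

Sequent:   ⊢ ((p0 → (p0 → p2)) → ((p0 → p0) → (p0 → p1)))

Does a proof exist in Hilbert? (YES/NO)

Enumerate valuations to refute Γ ⊢ Δ:
  v=000: Γ:[] Δ:[((p0 → (p0 → p2)) → ((p0 → p0) → (p0 → p1)))=T] refutes=False
  v=001: Γ:[] Δ:[((p0 → (p0 → p2)) → ((p0 → p0) → (p0 → p1)))=T] refutes=False
  v=010: Γ:[] Δ:[((p0 → (p0 → p2)) → ((p0 → p0) → (p0 → p1)))=T] refutes=False
  v=011: Γ:[] Δ:[((p0 → (p0 → p2)) → ((p0 → p0) → (p0 → p1)))=T] refutes=False
  v=100: Γ:[] Δ:[((p0 → (p0 → p2)) → ((p0 → p0) → (p0 → p1)))=T] refutes=False
  v=101: Γ:[] Δ:[((p0 → (p0 → p2)) → ((p0 → p0) → (p0 → p1)))=F] refutes=True  ← countermodel

Result: NO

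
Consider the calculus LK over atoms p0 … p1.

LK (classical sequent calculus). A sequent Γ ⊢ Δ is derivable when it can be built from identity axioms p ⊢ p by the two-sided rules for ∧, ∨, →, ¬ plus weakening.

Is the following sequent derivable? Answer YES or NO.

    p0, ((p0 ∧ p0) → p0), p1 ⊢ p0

Proof tree:
[WL] p0, ((p0 ∧ p0) → p0), p1 ⊢ p0
  [→L] p0, ((p0 ∧ p0) → p0) ⊢ p0
    [∧R] p0 ⊢ (p0 ∧ p0)
      [Ax] p0 ⊢ p0
      [Ax] p0 ⊢ p0
    [Ax] p0 ⊢ p0

Result: YES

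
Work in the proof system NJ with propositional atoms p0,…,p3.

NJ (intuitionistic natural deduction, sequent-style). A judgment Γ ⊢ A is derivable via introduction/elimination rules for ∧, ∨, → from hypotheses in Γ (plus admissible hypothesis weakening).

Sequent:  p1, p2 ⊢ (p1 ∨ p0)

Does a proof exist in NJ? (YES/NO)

Proof tree:
[∨I₁] p1, p2 ⊢ (p1 ∨ p0)
  [Wk] p1, p2 ⊢ p1
    [Ax] p1 ⊢ p1

Result: YES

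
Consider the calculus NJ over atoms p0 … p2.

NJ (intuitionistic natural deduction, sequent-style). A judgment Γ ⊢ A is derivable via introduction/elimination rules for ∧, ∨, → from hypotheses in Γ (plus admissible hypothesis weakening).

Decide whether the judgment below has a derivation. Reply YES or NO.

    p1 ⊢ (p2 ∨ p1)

Derivation trace:
[∨I₂] p1 ⊢ (p2 ∨ p1)
  [→E] p1 ⊢ p1
    [→I]  ⊢ (p1 → p1)
      [Ax] p1 ⊢ p1
    [Ax] p1 ⊢ p1

Result: YES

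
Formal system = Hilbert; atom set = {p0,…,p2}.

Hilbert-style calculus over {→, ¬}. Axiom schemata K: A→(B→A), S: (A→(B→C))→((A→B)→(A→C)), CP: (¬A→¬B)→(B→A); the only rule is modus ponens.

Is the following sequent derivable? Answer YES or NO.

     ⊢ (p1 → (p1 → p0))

Search for a countermodel by truth-table:
  v=000: Γ:[] Δ:[(p1 → (p1 → p0))=T] refutes=False
  v=001: Γ:[] Δ:[(p1 → (p1 → p0))=T] refutes=False
  v=010: Γ:[] Δ:[(p1 → (p1 → p0))=F] refutes=True  ← countermodel

Result: NO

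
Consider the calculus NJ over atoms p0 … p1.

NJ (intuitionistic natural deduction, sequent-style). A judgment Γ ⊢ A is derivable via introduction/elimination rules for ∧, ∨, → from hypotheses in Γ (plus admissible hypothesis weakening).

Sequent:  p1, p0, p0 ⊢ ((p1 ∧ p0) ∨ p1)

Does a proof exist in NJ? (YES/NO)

Derivation (root first):
[∨I₁] p1, p0, p0 ⊢ ((p1 ∧ p0) ∨ p1)
  [Wk] p1, p0, p0 ⊢ (p1 ∧ p0)
    [∧I] p1, p0 ⊢ (p1 ∧ p0)
      [Ax] p1 ⊢ p1
      [Ax] p0 ⊢ p0

Result: YES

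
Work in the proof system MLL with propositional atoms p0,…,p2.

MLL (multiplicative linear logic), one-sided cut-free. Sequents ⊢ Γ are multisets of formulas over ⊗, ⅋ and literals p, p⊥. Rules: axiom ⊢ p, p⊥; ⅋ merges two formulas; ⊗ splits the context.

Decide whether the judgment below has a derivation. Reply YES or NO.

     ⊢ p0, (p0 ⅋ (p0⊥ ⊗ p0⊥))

Derivation trace:
[⅋]  ⊢ p0, (p0 ⅋ (p0⊥ ⊗ p0⊥))
  [⊗]  ⊢ p0, p0, (p0⊥ ⊗ p0⊥)
    [Ax]  ⊢ p0, p0⊥
    [Ax]  ⊢ p0, p0⊥

Result: YES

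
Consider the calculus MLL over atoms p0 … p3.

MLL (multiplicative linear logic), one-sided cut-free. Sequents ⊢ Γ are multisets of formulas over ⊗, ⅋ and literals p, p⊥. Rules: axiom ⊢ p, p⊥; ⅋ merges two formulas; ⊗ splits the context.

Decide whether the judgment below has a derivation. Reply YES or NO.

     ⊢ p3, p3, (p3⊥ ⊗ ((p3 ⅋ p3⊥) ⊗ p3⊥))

Derivation (root first):
[⊗]  ⊢ p3, p3, (p3⊥ ⊗ ((p3 ⅋ p3⊥) ⊗ p3⊥))
  [Ax]  ⊢ p3, p3⊥
  [⊗]  ⊢ p3, ((p3 ⅋ p3⊥) ⊗ p3⊥)
    [⅋]  ⊢ (p3 ⅋ p3⊥)
      [Ax]  ⊢ p3, p3⊥
    [Ax]  ⊢ p3, p3⊥

Result: YES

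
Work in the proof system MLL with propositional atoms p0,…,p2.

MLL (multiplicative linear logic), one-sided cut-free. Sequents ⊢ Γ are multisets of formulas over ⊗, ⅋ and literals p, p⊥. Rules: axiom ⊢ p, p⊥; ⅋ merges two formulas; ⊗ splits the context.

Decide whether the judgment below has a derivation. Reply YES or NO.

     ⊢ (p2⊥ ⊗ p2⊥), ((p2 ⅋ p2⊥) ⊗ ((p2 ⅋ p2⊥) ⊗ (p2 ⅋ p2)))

Derivation (root first):
[⊗]  ⊢ (p2⊥ ⊗ p2⊥), ((p2 ⅋ p2⊥) ⊗ ((p2 ⅋ p2⊥) ⊗ (p2 ⅋ p2)))
  [⅋]  ⊢ (p2 ⅋ p2⊥)
    [Ax]  ⊢ p2, p2⊥
  [⊗]  ⊢ (p2⊥ ⊗ p2⊥), ((p2 ⅋ p2⊥) ⊗ (p2 ⅋ p2))
    [⅋]  ⊢ (p2 ⅋ p2⊥)
      [Ax]  ⊢ p2, p2⊥
    [⅋]  ⊢ (p2⊥ ⊗ p2⊥), (p2 ⅋ p2)
      [⊗]  ⊢ p2, p2, (p2⊥ ⊗ p2⊥)
        [Ax]  ⊢ p2, p2⊥
        [Ax]  ⊢ p2, p2⊥

Result: YES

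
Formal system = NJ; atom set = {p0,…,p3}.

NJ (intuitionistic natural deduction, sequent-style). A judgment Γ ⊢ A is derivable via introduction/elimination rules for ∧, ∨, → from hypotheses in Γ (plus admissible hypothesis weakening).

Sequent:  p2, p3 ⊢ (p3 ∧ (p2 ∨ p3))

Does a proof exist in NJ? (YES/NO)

Proof tree:
[∧I] p2, p3 ⊢ (p3 ∧ (p2 ∨ p3))
  [Ax] p3 ⊢ p3
  [∨I₁] p2 ⊢ (p2 ∨ p3)
    [Ax] p2 ⊢ p2

Result: YES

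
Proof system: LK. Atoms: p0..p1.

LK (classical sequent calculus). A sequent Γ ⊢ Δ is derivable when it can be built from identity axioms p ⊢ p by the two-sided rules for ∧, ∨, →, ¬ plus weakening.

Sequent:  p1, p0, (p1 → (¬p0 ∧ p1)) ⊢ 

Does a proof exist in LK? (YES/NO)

Proof tree:
[→L] p1, p0, (p1 → (¬p0 ∧ p1)) ⊢ 
  [Ax] p1 ⊢ p1
  [∧L] p0, (¬p0 ∧ p1) ⊢ 
    [¬L] p0, p1, ¬p0 ⊢ 
      [WL] p0, p1 ⊢ p0
        [Ax] p0 ⊢ p0

Result: YES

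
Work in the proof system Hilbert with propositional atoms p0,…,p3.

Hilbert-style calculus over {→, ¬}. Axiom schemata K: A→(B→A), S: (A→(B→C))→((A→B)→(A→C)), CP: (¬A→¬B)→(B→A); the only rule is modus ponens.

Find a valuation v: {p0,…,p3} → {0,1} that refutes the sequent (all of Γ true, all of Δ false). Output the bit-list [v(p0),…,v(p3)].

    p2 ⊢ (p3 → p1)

Search for a countermodel by truth-table:
  v=0000: Γ:[p2=F] Δ:[(p3 → p1)=T] refutes=False
  v=0001: Γ:[p2=F] Δ:[(p3 → p1)=F] refutes=False
  v=0010: Γ:[p2=T] Δ:[(p3 → p1)=T] refutes=False
  v=0011: Γ:[p2=T] Δ:[(p3 → p1)=F] refutes=True  ← countermodel

Result: [0, 0, 1, 1]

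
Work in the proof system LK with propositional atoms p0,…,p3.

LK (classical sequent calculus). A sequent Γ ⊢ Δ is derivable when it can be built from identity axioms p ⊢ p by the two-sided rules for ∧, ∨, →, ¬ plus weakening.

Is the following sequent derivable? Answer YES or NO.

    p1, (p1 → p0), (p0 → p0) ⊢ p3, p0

Proof tree:
[→L] p1, (p1 → p0), (p0 → p0) ⊢ p3, p0
  [WL] p1, (p1 → p0), p1 ⊢ p0
    [→L] p1, (p1 → p0) ⊢ p0
      [Ax] p1 ⊢ p1
      [Ax] p0 ⊢ p0
  [WR] p0 ⊢ p0, p3
    [Ax] p0 ⊢ p0

Result: YES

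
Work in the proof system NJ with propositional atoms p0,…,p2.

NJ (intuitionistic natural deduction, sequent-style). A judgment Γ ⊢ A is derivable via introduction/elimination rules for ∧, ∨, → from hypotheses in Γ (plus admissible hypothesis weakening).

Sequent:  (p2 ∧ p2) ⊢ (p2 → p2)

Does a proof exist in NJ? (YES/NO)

Derivation trace:
[→I] (p2 ∧ p2) ⊢ (p2 → p2)
  [Wk] p2, (p2 ∧ p2) ⊢ p2
    [Ax] p2 ⊢ p2

Result: YES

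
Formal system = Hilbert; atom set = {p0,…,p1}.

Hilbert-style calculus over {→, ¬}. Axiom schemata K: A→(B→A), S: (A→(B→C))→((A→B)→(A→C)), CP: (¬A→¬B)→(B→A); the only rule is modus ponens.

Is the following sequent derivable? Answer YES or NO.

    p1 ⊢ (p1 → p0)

Enumerate valuations to refute Γ ⊢ Δ:
  v=00: Γ:[p1=F] Δ:[(p1 → p0)=T] refutes=False
  v=01: Γ:[p1=T] Δ:[(p1 → p0)=F] refutes=True  ← countermodel

Result: NO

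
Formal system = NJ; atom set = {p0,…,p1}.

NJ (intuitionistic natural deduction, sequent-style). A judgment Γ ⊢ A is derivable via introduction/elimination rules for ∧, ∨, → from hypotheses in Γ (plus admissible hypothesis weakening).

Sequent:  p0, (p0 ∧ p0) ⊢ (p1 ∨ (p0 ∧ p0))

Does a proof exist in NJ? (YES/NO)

Derivation (root first):
[∨I₂] p0, (p0 ∧ p0) ⊢ (p1 ∨ (p0 ∧ p0))
  [Wk] p0, (p0 ∧ p0) ⊢ (p0 ∧ p0)
    [∧I] p0 ⊢ (p0 ∧ p0)
      [Ax] p0 ⊢ p0
      [Ax] p0 ⊢ p0

Result: YES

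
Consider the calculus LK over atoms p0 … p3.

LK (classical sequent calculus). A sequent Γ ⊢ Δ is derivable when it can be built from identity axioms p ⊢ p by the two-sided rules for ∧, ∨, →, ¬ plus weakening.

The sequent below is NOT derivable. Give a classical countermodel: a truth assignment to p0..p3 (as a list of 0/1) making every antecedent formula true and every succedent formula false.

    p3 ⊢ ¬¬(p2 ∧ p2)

Enumerate valuations to refute Γ ⊢ Δ:
  v=0000: Γ:[p3=F] Δ:[¬¬(p2 ∧ p2)=F] refutes=False
  v=0001: Γ:[p3=T] Δ:[¬¬(p2 ∧ p2)=F] refutes=True  ← countermodel

Result: [0, 0, 0, 1]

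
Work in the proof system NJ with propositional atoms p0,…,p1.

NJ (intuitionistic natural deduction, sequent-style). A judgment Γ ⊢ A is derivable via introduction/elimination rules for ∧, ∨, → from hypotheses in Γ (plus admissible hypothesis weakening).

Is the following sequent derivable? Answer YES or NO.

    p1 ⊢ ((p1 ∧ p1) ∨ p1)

Derivation (root first):
[∨I₁] p1 ⊢ ((p1 ∧ p1) ∨ p1)
  [∧I] p1 ⊢ (p1 ∧ p1)
    [Ax] p1 ⊢ p1
    [Ax] p1 ⊢ p1

Result: YES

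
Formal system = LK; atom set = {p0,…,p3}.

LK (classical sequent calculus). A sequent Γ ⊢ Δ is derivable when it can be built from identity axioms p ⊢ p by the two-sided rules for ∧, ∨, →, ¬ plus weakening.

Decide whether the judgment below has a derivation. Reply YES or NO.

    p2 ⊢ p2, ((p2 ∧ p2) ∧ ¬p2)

Proof tree:
[∧R] p2 ⊢ p2, ((p2 ∧ p2) ∧ ¬p2)
  [∧R] p2 ⊢ (p2 ∧ p2)
    [Ax] p2 ⊢ p2
    [Ax] p2 ⊢ p2
  [¬R]  ⊢ p2, ¬p2
    [Ax] p2 ⊢ p2

Result: YES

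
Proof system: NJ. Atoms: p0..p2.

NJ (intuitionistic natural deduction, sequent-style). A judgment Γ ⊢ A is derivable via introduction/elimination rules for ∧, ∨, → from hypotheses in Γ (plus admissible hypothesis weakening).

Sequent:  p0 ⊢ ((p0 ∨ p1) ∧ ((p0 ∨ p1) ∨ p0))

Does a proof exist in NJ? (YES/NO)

Derivation (root first):
[∧I] p0 ⊢ ((p0 ∨ p1) ∧ ((p0 ∨ p1) ∨ p0))
  [∨I₁] p0 ⊢ (p0 ∨ p1)
    [Ax] p0 ⊢ p0
  [∨I₁] p0 ⊢ ((p0 ∨ p1) ∨ p0)
    [∨I₁] p0 ⊢ (p0 ∨ p1)
      [Ax] p0 ⊢ p0

Result: YES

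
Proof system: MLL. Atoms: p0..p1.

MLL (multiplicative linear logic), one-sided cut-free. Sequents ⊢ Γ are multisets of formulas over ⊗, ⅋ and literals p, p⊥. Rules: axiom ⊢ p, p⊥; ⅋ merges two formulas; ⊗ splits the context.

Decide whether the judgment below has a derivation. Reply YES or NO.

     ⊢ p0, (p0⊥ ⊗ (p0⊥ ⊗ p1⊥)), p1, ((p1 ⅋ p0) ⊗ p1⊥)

Proof tree:
[⊗]  ⊢ p0, (p0⊥ ⊗ (p0⊥ ⊗ p1⊥)), p1, ((p1 ⅋ p0) ⊗ p1⊥)
  [⅋]  ⊢ p0, (p0⊥ ⊗ (p0⊥ ⊗ p1⊥)), (p1 ⅋ p0)
    [⊗]  ⊢ p0, p0, p1, (p0⊥ ⊗ (p0⊥ ⊗ p1⊥))
      [Ax]  ⊢ p0, p0⊥
      [⊗]  ⊢ p0, p1, (p0⊥ ⊗ p1⊥)
        [Ax]  ⊢ p0, p0⊥
        [Ax]  ⊢ p1, p1⊥
  [Ax]  ⊢ p1, p1⊥

Result: YES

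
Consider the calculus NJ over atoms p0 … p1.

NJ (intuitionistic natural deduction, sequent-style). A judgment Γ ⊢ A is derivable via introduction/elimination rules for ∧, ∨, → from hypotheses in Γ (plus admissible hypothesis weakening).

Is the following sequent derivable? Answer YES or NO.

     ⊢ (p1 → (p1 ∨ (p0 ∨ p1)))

Derivation trace:
[→I]  ⊢ (p1 → (p1 ∨ (p0 ∨ p1)))
  [∨I₂] p1 ⊢ (p1 ∨ (p0 ∨ p1))
    [∨I₂] p1 ⊢ (p0 ∨ p1)
      [Ax] p1 ⊢ p1

Result: YES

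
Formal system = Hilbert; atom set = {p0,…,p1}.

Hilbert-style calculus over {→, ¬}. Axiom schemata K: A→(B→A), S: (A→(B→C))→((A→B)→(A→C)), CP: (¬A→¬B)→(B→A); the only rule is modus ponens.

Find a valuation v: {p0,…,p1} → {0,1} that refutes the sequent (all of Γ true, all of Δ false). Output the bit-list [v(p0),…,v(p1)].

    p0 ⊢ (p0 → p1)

Truth-table refutation:
  v=00: Γ:[p0=F] Δ:[(p0 → p1)=T] refutes=False
  v=01: Γ:[p0=F] Δ:[(p0 → p1)=T] refutes=False
  v=10: Γ:[p0=T] Δ:[(p0 → p1)=F] refutes=True  ← countermodel

Result: [1, 0]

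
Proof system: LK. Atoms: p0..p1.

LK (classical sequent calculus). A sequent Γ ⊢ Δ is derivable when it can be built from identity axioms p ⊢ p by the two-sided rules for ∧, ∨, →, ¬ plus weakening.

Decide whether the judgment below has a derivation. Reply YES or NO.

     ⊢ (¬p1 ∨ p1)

Derivation (root first):
[∨R]  ⊢ (¬p1 ∨ p1)
  [¬R]  ⊢ p1, ¬p1
    [Ax] p1 ⊢ p1

Result: YES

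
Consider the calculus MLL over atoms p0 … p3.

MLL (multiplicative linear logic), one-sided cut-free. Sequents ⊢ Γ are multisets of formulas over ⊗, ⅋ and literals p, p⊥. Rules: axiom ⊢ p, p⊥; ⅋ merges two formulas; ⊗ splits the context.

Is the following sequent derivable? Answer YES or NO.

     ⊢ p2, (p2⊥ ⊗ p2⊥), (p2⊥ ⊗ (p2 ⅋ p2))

Derivation trace:
[⊗]  ⊢ p2, (p2⊥ ⊗ p2⊥), (p2⊥ ⊗ (p2 ⅋ p2))
  [Ax]  ⊢ p2, p2⊥
  [⅋]  ⊢ (p2⊥ ⊗ p2⊥), (p2 ⅋ p2)
    [⊗]  ⊢ p2, p2, (p2⊥ ⊗ p2⊥)
      [Ax]  ⊢ p2, p2⊥
      [Ax]  ⊢ p2, p2⊥

Result: YES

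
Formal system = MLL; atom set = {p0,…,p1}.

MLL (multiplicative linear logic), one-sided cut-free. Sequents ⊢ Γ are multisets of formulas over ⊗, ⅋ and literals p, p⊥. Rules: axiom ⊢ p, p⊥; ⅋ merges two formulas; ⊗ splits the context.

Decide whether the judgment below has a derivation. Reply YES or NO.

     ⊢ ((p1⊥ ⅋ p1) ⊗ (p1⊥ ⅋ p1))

Derivation trace:
[⊗]  ⊢ ((p1⊥ ⅋ p1) ⊗ (p1⊥ ⅋ p1))
  [⅋]  ⊢ (p1⊥ ⅋ p1)
    [Ax]  ⊢ p1, p1⊥
  [⅋]  ⊢ (p1⊥ ⅋ p1)
    [Ax]  ⊢ p1, p1⊥

Result: YES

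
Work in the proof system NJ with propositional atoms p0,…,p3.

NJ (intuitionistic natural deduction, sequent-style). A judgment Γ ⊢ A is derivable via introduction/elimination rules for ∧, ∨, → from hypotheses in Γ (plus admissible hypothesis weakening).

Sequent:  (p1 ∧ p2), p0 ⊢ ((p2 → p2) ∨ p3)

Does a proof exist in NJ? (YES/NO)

Derivation trace:
[∨I₁] (p1 ∧ p2), p0 ⊢ ((p2 → p2) ∨ p3)
  [Wk] (p1 ∧ p2), p0 ⊢ (p2 → p2)
    [→I] (p1 ∧ p2) ⊢ (p2 → p2)
      [Wk] p2, (p1 ∧ p2) ⊢ p2
        [Ax] p2 ⊢ p2

Result: YES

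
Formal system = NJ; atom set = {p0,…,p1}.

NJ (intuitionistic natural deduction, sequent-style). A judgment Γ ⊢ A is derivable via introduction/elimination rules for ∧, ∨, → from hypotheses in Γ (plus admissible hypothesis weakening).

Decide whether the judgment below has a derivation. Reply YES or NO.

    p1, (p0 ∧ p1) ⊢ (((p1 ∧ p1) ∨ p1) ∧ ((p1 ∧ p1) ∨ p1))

Proof tree:
[∧I] p1, (p0 ∧ p1) ⊢ (((p1 ∧ p1) ∨ p1) ∧ ((p1 ∧ p1) ∨ p1))
  [∨I₁] p1, (p0 ∧ p1) ⊢ ((p1 ∧ p1) ∨ p1)
    [Wk] p1, (p0 ∧ p1) ⊢ (p1 ∧ p1)
      [∧I] p1 ⊢ (p1 ∧ p1)
        [Ax] p1 ⊢ p1
        [Ax] p1 ⊢ p1
  [∨I₁] p1, (p0 ∧ p1) ⊢ ((p1 ∧ p1) ∨ p1)
    [Wk] p1, (p0 ∧ p1) ⊢ (p1 ∧ p1)
      [∧I] p1 ⊢ (p1 ∧ p1)
        [Ax] p1 ⊢ p1
        [Ax] p1 ⊢ p1

Result: YES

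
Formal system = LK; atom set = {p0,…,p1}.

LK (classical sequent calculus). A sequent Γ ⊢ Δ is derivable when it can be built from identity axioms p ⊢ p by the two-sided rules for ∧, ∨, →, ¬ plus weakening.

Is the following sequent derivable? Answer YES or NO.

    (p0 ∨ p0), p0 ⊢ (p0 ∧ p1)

Truth-table refutation:
  v=00: Γ:[(p0 ∨ p0)=F, p0=F] Δ:[(p0 ∧ p1)=F] refutes=False
  v=01: Γ:[(p0 ∨ p0)=F, p0=F] Δ:[(p0 ∧ p1)=F] refutes=False
  v=10: Γ:[(p0 ∨ p0)=T, p0=T] Δ:[(p0 ∧ p1)=F] refutes=True  ← countermodel

Result: NO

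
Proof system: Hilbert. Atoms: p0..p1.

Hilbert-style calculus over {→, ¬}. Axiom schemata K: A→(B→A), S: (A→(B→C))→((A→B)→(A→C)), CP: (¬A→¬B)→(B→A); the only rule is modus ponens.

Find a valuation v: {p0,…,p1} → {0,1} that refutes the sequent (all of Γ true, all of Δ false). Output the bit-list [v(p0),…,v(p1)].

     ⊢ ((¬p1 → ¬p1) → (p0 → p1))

Truth-table refutation:
  v=00: Γ:[] Δ:[((¬p1 → ¬p1) → (p0 → p1))=T] refutes=False
  v=01: Γ:[] Δ:[((¬p1 → ¬p1) → (p0 → p1))=T] refutes=False
  v=10: Γ:[] Δ:[((¬p1 → ¬p1) → (p0 → p1))=F] refutes=True  ← countermodel

Result: [1, 0]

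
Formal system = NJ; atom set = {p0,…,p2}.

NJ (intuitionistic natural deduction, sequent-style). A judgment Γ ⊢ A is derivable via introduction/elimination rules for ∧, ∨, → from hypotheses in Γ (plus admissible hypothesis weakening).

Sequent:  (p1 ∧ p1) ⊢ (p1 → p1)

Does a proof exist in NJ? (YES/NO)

Derivation trace:
[Wk] (p1 ∧ p1) ⊢ (p1 → p1)
  [→I]  ⊢ (p1 → p1)
    [Ax] p1 ⊢ p1

Result: YES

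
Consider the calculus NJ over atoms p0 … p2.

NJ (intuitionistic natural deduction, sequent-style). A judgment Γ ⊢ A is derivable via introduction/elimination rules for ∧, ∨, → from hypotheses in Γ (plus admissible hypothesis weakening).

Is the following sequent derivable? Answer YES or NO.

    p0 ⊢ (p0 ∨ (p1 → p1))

Derivation trace:
[∨I₂] p0 ⊢ (p0 ∨ (p1 → p1))
  [Wk] p0 ⊢ (p1 → p1)
    [→I]  ⊢ (p1 → p1)
      [Ax] p1 ⊢ p1

Result: YES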